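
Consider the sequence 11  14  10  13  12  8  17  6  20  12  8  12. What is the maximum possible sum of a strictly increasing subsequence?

62

Let S[i] be the best sum of a strictly increasing subsequence ending at i:
i:      1  2  3  4  5  6  7  8  9 10 11 12
a[i]:  11 14 10 13 12  8 17  6 20 12  8 12
S:     11 25 10 24 23  8 42  6 62 23 14 26
Maximum is 62 (e.g. 11 + 14 + 17 + 20).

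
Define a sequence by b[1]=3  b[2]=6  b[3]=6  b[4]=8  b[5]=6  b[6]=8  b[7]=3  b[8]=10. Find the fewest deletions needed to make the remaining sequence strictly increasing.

Fewest deletions = n − (longest strictly increasing subsequence).
Patience tails:
3 → extends → [3]
6 → extends → [3, 6]
6 → already a tail → [3, 6]
8 → extends → [3, 6, 8]
6 → already a tail → [3, 6, 8]
8 → already a tail → [3, 6, 8]
3 → already a tail → [3, 6, 8]
10 → extends → [3, 6, 8, 10]
Longest strictly increasing subsequence has length 4, so deletions = 8 − 4 = 4.

4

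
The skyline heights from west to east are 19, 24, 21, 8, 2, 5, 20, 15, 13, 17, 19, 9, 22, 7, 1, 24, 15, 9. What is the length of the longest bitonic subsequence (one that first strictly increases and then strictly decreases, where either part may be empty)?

9

inc[i] = longest strictly increasing subsequence ending at i; dec[i] = longest strictly decreasing subsequence starting at i:
i:      1  2  3  4  5  6  7  8  9 10 11 12 13 14 15 16 17 18
a[i]:  19 24 21  8  2  5 20 15 13 17 19  9 22  7  1 24 15  9
inc:    1  2  2  1  1  2  3  3  3  4  5  3  6  3  1  7  4  4
dec:    6  8  7  3  2  2  6  5  4  4  4  3  3  2  1  3  2  1
Best peak at i=2 (value 24): inc=2, dec=8, length 2+8−1 = 9.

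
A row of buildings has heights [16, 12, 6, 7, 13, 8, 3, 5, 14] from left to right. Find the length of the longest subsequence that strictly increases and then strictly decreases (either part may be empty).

inc[i] = longest strictly increasing subsequence ending at i; dec[i] = longest strictly decreasing subsequence starting at i:
i:      1  2  3  4  5  6  7  8  9
a[i]:  16 12  6  7 13  8  3  5 14
inc:    1  1  1  2  3  3  1  2  4
dec:    4  3  2  2  3  2  1  1  1
Best peak at i=5 (value 13): inc=3, dec=3, length 3+3−1 = 5.

5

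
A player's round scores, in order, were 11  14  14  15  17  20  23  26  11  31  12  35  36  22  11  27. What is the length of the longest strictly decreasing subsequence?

Negate each value so 'decreasing' becomes 'increasing', then run patience tails on the negated sequence:
-11 → extends → [-11]
-14 → replaces -11 → [-14]
-14 → already a tail → [-14]
-15 → replaces -14 → [-15]
-17 → replaces -15 → [-17]
-20 → replaces -17 → [-20]
-23 → replaces -20 → [-23]
-26 → replaces -23 → [-26]
-11 → extends → [-26, -11]
-31 → replaces -26 → [-31, -11]
-12 → replaces -11 → [-31, -12]
-35 → replaces -31 → [-35, -12]
-36 → replaces -35 → [-36, -12]
-22 → replaces -12 → [-36, -22]
-11 → extends → [-36, -22, -11]
-27 → replaces -22 → [-36, -27, -11]
Three tails, so the longest strictly decreasing subsequence of the original has length 3.

3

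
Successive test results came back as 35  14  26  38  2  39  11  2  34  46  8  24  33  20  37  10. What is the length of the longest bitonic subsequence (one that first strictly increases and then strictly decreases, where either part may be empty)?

inc[i] = longest strictly increasing subsequence ending at i; dec[i] = longest strictly decreasing subsequence starting at i:
i:      1  2  3  4  5  6  7  8  9 10 11 12 13 14 15 16
a[i]:  35 14 26 38  2 39 11  2 34 46  8 24 33 20 37 10
inc:    1  1  2  3  1  4  2  1  3  5  2  3  4  3  5  3
dec:    5  3  4  5  1  5  2  1  4  4  1  3  3  2  2  1
Best peak at i=6 (value 39): inc=4, dec=5, length 4+5−1 = 8.

8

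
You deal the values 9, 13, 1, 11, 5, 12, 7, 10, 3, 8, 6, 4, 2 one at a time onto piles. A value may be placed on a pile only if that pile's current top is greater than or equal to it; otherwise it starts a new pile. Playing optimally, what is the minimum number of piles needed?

4

Place each on the leftmost legal pile:
9 → new pile 1 (tops now [9])
13 → new pile 2 (tops now [9, 13])
1 → pile 1 (tops now [1, 13])
11 → pile 2 (tops now [1, 11])
5 → pile 2 (tops now [1, 5])
12 → new pile 3 (tops now [1, 5, 12])
7 → pile 3 (tops now [1, 5, 7])
10 → new pile 4 (tops now [1, 5, 7, 10])
3 → pile 2 (tops now [1, 3, 7, 10])
8 → pile 4 (tops now [1, 3, 7, 8])
6 → pile 3 (tops now [1, 3, 6, 8])
4 → pile 3 (tops now [1, 3, 4, 8])
2 → pile 2 (tops now [1, 2, 4, 8])
Four piles.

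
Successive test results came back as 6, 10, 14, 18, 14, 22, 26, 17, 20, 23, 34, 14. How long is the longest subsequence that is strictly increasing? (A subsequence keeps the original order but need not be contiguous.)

Track the smallest tail for each achievable length (strict):
6 → extends → [6]
10 → extends → [6, 10]
14 → extends → [6, 10, 14]
18 → extends → [6, 10, 14, 18]
14 → already a tail → [6, 10, 14, 18]
22 → extends → [6, 10, 14, 18, 22]
26 → extends → [6, 10, 14, 18, 22, 26]
17 → replaces 18 → [6, 10, 14, 17, 22, 26]
20 → replaces 22 → [6, 10, 14, 17, 20, 26]
23 → replaces 26 → [6, 10, 14, 17, 20, 23]
34 → extends → [6, 10, 14, 17, 20, 23, 34]
14 → already a tail → [6, 10, 14, 17, 20, 23, 34]
Seven tails, so the longest strictly increasing subsequence has length 7 (e.g. 6, 10, 14, 18, 22, 26, 34).

7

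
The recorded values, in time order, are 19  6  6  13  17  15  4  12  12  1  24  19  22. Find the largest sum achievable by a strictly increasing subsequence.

77

Let S[i] be the best sum of a strictly increasing subsequence ending at i:
i:      1  2  3  4  5  6  7  8  9 10 11 12 13
a[i]:  19  6  6 13 17 15  4 12 12  1 24 19 22
S:     19  6  6 19 36 34  4 18 18  1 60 55 77
Maximum is 77 (e.g. 6 + 13 + 17 + 19 + 22).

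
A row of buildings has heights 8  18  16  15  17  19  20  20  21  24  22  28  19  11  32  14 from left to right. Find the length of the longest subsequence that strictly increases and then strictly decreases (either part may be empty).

inc[i] = longest strictly increasing subsequence ending at i; dec[i] = longest strictly decreasing subsequence starting at i:
i:      1  2  3  4  5  6  7  8  9 10 11 12 13 14 15 16
a[i]:   8 18 16 15 17 19 20 20 21 24 22 28 19 11 32 14
inc:    1  2  2  2  3  4  5  5  6  7  7  8  4  2  9  3
dec:    1  4  3  2  2  2  3  3  3  4  3  3  2  1  2  1
Best peak at i=10 (value 24): inc=7, dec=4, length 7+4−1 = 10.

10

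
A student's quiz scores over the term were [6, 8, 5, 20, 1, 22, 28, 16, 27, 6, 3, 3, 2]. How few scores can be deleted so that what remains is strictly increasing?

8

Fewest deletions = n − (longest strictly increasing subsequence).
i:      1  2  3  4  5  6  7  8  9 10 11 12 13
a[i]:   6  8  5 20  1 22 28 16 27  6  3  3  2
dp:     1  2  1  3  1  4  5  3  5  2  2  2  2
max dp = 5, so deletions = 13 − 5 = 8.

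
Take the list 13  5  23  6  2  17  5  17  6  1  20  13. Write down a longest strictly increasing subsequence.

Patience tails give the LIS length; then backtrack through the dp parents:
13 → extends → [13]
5 → replaces 13 → [5]
23 → extends → [5, 23]
6 → replaces 23 → [5, 6]
2 → replaces 5 → [2, 6]
17 → extends → [2, 6, 17]
5 → replaces 6 → [2, 5, 17]
17 → already a tail → [2, 5, 17]
6 → replaces 17 → [2, 5, 6]
1 → replaces 2 → [1, 5, 6]
20 → extends → [1, 5, 6, 20]
13 → replaces 20 → [1, 5, 6, 13]
Length 4; one witness is 5, 6, 17, 20.

5, 6, 17, 20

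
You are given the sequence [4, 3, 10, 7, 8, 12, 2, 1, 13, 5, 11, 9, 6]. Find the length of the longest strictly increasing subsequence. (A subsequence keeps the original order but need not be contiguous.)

5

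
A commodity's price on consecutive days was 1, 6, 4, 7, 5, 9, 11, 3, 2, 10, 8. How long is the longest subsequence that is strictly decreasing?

4

Negate each value so 'decreasing' becomes 'increasing', then run patience tails on the negated sequence:
-1 → extends → [-1]
-6 → replaces -1 → [-6]
-4 → extends → [-6, -4]
-7 → replaces -6 → [-7, -4]
-5 → replaces -4 → [-7, -5]
-9 → replaces -7 → [-9, -5]
-11 → replaces -9 → [-11, -5]
-3 → extends → [-11, -5, -3]
-2 → extends → [-11, -5, -3, -2]
-10 → replaces -5 → [-11, -10, -3, -2]
-8 → replaces -3 → [-11, -10, -8, -2]
Four tails, so the longest strictly decreasing subsequence of the original has length 4.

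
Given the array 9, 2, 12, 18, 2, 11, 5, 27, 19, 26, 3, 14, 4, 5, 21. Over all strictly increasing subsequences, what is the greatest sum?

Let S[i] be the best sum of a strictly increasing subsequence ending at i:
i:      1  2  3  4  5  6  7  8  9 10 11 12 13 14 15
a[i]:   9  2 12 18  2 11  5 27 19 26  3 14  4  5 21
S:      9  2 21 39  2 20  7 66 58 84  5 35  9 14 79
Maximum is 84 (e.g. 9 + 12 + 18 + 19 + 26).

84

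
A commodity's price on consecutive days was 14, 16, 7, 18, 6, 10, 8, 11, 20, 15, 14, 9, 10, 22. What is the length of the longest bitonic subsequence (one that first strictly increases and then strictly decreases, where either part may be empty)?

inc[i] = longest strictly increasing subsequence ending at i; dec[i] = longest strictly decreasing subsequence starting at i:
i:      1  2  3  4  5  6  7  8  9 10 11 12 13 14
a[i]:  14 16  7 18  6 10  8 11 20 15 14  9 10 22
inc:    1  2  1  3  1  2  2  3  4  4  4  3  4  5
dec:    3  4  2  4  1  2  1  2  4  3  2  1  1  1
Best peak at i=9 (value 20): inc=4, dec=4, length 4+4−1 = 7.

7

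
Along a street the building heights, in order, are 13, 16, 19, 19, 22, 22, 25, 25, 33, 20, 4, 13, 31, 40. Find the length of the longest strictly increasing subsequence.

Let dp[i] be the length of the longest such subsequence ending at index i:
i:      1  2  3  4  5  6  7  8  9 10 11 12 13 14
a[i]:  13 16 19 19 22 22 25 25 33 20  4 13 31 40
dp:     1  2  3  3  4  4  5  5  6  4  1  2  6  7
Maximum dp value is 7.

7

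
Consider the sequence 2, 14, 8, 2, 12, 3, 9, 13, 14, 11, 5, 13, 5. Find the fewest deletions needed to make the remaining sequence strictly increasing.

Fewest deletions = n − (longest strictly increasing subsequence).
Patience tails:
2 → extends → [2]
14 → extends → [2, 14]
8 → replaces 14 → [2, 8]
2 → already a tail → [2, 8]
12 → extends → [2, 8, 12]
3 → replaces 8 → [2, 3, 12]
9 → replaces 12 → [2, 3, 9]
13 → extends → [2, 3, 9, 13]
14 → extends → [2, 3, 9, 13, 14]
11 → replaces 13 → [2, 3, 9, 11, 14]
5 → replaces 9 → [2, 3, 5, 11, 14]
13 → replaces 14 → [2, 3, 5, 11, 13]
5 → already a tail → [2, 3, 5, 11, 13]
Longest strictly increasing subsequence has length 5, so deletions = 13 − 5 = 8.

8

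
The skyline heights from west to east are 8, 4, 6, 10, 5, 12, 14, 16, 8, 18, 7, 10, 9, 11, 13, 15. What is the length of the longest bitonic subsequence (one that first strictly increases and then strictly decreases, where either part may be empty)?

inc[i] = longest strictly increasing subsequence ending at i; dec[i] = longest strictly decreasing subsequence starting at i:
i:      1  2  3  4  5  6  7  8  9 10 11 12 13 14 15 16
a[i]:   8  4  6 10  5 12 14 16  8 18  7 10  9 11 13 15
inc:    1  1  2  3  2  4  5  6  3  7  3  4  4  5  6  7
dec:    3  1  2  3  1  3  3  3  2  3  1  2  1  1  1  1
Best peak at i=10 (value 18): inc=7, dec=3, length 7+3−1 = 9.

9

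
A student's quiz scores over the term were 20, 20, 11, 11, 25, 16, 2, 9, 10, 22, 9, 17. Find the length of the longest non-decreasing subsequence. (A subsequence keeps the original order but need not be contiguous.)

Track the smallest tail for each achievable length (allowing ties):
20 → extends → [20]
20 → extends → [20, 20]
11 → replaces 20 → [11, 20]
11 → replaces 20 → [11, 11]
25 → extends → [11, 11, 25]
16 → replaces 25 → [11, 11, 16]
2 → replaces 11 → [2, 11, 16]
9 → replaces 11 → [2, 9, 16]
10 → replaces 16 → [2, 9, 10]
22 → extends → [2, 9, 10, 22]
9 → replaces 10 → [2, 9, 9, 22]
17 → replaces 22 → [2, 9, 9, 17]
Four tails, so the longest non-decreasing subsequence has length 4 (e.g. 11, 11, 16, 22).

4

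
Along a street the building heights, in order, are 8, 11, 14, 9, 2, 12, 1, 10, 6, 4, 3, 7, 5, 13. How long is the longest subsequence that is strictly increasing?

Track the smallest tail for each achievable length (strict):
8 → extends → [8]
11 → extends → [8, 11]
14 → extends → [8, 11, 14]
9 → replaces 11 → [8, 9, 14]
2 → replaces 8 → [2, 9, 14]
12 → replaces 14 → [2, 9, 12]
1 → replaces 2 → [1, 9, 12]
10 → replaces 12 → [1, 9, 10]
6 → replaces 9 → [1, 6, 10]
4 → replaces 6 → [1, 4, 10]
3 → replaces 4 → [1, 3, 10]
7 → replaces 10 → [1, 3, 7]
5 → replaces 7 → [1, 3, 5]
13 → extends → [1, 3, 5, 13]
Four tails, so the longest strictly increasing subsequence has length 4 (e.g. 8, 11, 12, 13).

4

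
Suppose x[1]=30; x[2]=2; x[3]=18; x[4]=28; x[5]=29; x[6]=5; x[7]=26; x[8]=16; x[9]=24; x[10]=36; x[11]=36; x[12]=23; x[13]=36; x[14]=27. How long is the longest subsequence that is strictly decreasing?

5

Let dp[i] be the longest strictly decreasing subsequence ending at i:
i:      1  2  3  4  5  6  7  8  9 10 11 12 13 14
x[i]:  30  2 18 28 29  5 26 16 24 36 36 23 36 27
dp:     1  2  2  2  2  3  3  4  4  1  1  5  1  3
Maximum is 5.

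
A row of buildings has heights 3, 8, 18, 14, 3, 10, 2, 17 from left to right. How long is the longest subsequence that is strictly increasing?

4

Track the smallest tail for each achievable length (strict):
3 → extends → [3]
8 → extends → [3, 8]
18 → extends → [3, 8, 18]
14 → replaces 18 → [3, 8, 14]
3 → already a tail → [3, 8, 14]
10 → replaces 14 → [3, 8, 10]
2 → replaces 3 → [2, 8, 10]
17 → extends → [2, 8, 10, 17]
Four tails, so the longest strictly increasing subsequence has length 4 (e.g. 3, 8, 14, 17).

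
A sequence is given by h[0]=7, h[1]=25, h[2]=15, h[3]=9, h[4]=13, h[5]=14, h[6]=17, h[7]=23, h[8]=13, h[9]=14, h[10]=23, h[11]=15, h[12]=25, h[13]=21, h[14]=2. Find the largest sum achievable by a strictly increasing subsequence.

108

Let S[i] be the best sum of a strictly increasing subsequence ending at i:
i:       0   1   2   3   4   5   6   7   8   9  10  11  12  13  14
h[i]:    7  25  15   9  13  14  17  23  13  14  23  15  25  21   2
S:       7  32  22  16  29  43  60  83  29  43  83  58 108  81   2
Maximum is 108 (e.g. 7 + 9 + 13 + 14 + 17 + 23 + 25).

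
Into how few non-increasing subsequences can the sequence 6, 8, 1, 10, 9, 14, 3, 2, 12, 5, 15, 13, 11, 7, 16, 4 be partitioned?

6

Place each on the leftmost legal pile:
6 → new pile 1 (tops now [6])
8 → new pile 2 (tops now [6, 8])
1 → pile 1 (tops now [1, 8])
10 → new pile 3 (tops now [1, 8, 10])
9 → pile 3 (tops now [1, 8, 9])
14 → new pile 4 (tops now [1, 8, 9, 14])
3 → pile 2 (tops now [1, 3, 9, 14])
2 → pile 2 (tops now [1, 2, 9, 14])
12 → pile 4 (tops now [1, 2, 9, 12])
5 → pile 3 (tops now [1, 2, 5, 12])
15 → new pile 5 (tops now [1, 2, 5, 12, 15])
13 → pile 5 (tops now [1, 2, 5, 12, 13])
11 → pile 4 (tops now [1, 2, 5, 11, 13])
7 → pile 4 (tops now [1, 2, 5, 7, 13])
16 → new pile 6 (tops now [1, 2, 5, 7, 13, 16])
4 → pile 3 (tops now [1, 2, 4, 7, 13, 16])
Six piles.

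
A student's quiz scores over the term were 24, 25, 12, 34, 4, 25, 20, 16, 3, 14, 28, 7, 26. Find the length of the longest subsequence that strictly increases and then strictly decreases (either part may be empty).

8

inc[i] = longest strictly increasing subsequence ending at i; dec[i] = longest strictly decreasing subsequence starting at i:
i:      1  2  3  4  5  6  7  8  9 10 11 12 13
a[i]:  24 25 12 34  4 25 20 16  3 14 28  7 26
inc:    1  2  1  3  1  2  2  2  1  2  3  2  3
dec:    5  5  3  6  2  5  4  3  1  2  2  1  1
Best peak at i=4 (value 34): inc=3, dec=6, length 3+6−1 = 8.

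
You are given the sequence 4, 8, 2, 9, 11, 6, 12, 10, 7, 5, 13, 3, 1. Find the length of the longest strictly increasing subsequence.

Let dp[i] be the length of the longest such subsequence ending at index i:
i:      1  2  3  4  5  6  7  8  9 10 11 12 13
a[i]:   4  8  2  9 11  6 12 10  7  5 13  3  1
dp:     1  2  1  3  4  2  5  4  3  2  6  2  1
Maximum dp value is 6.

6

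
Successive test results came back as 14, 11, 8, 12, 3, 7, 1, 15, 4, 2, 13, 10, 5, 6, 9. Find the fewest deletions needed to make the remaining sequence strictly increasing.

10

Fewest deletions = n − (longest strictly increasing subsequence).
Patience tails:
14 → extends → [14]
11 → replaces 14 → [11]
8 → replaces 11 → [8]
12 → extends → [8, 12]
3 → replaces 8 → [3, 12]
7 → replaces 12 → [3, 7]
1 → replaces 3 → [1, 7]
15 → extends → [1, 7, 15]
4 → replaces 7 → [1, 4, 15]
2 → replaces 4 → [1, 2, 15]
13 → replaces 15 → [1, 2, 13]
10 → replaces 13 → [1, 2, 10]
5 → replaces 10 → [1, 2, 5]
6 → extends → [1, 2, 5, 6]
9 → extends → [1, 2, 5, 6, 9]
Longest strictly increasing subsequence has length 5, so deletions = 15 − 5 = 10.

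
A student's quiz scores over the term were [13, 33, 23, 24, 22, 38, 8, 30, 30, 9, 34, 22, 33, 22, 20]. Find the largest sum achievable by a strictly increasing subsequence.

Let S[i] be the best sum of a strictly increasing subsequence ending at i:
i:       1   2   3   4   5   6   7   8   9  10  11  12  13  14  15
a[i]:   13  33  23  24  22  38   8  30  30   9  34  22  33  22  20
S:      13  46  36  60  35  98   8  90  90  17 124  39 123  39  37
Maximum is 124 (e.g. 13 + 23 + 24 + 30 + 34).

124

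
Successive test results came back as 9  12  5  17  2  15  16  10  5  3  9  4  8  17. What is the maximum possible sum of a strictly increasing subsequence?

Let S[i] be the best sum of a strictly increasing subsequence ending at i:
i:      1  2  3  4  5  6  7  8  9 10 11 12 13 14
a[i]:   9 12  5 17  2 15 16 10  5  3  9  4  8 17
S:      9 21  5 38  2 36 52 19  7  5 16  9 17 69
Maximum is 69 (e.g. 9 + 12 + 15 + 16 + 17).

69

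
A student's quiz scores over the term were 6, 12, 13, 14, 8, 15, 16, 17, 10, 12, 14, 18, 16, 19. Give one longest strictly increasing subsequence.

Patience tails give the LIS length; then backtrack through the dp parents:
6 → extends → [6]
12 → extends → [6, 12]
13 → extends → [6, 12, 13]
14 → extends → [6, 12, 13, 14]
8 → replaces 12 → [6, 8, 13, 14]
15 → extends → [6, 8, 13, 14, 15]
16 → extends → [6, 8, 13, 14, 15, 16]
17 → extends → [6, 8, 13, 14, 15, 16, 17]
10 → replaces 13 → [6, 8, 10, 14, 15, 16, 17]
12 → replaces 14 → [6, 8, 10, 12, 15, 16, 17]
14 → replaces 15 → [6, 8, 10, 12, 14, 16, 17]
18 → extends → [6, 8, 10, 12, 14, 16, 17, 18]
16 → already a tail → [6, 8, 10, 12, 14, 16, 17, 18]
19 → extends → [6, 8, 10, 12, 14, 16, 17, 18, 19]
Length 9; one witness is 6, 12, 13, 14, 15, 16, 17, 18, 19.

6, 12, 13, 14, 15, 16, 17, 18, 19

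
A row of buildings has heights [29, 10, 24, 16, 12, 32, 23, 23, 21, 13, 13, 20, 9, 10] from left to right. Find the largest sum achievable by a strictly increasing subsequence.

Let S[i] be the best sum of a strictly increasing subsequence ending at i:
i:      1  2  3  4  5  6  7  8  9 10 11 12 13 14
a[i]:  29 10 24 16 12 32 23 23 21 13 13 20  9 10
S:     29 10 34 26 22 66 49 49 47 35 35 55  9 19
Maximum is 66 (e.g. 10 + 24 + 32).

66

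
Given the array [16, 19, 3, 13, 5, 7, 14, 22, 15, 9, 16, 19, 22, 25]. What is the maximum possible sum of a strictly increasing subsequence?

127

Let S[i] be the best sum of a strictly increasing subsequence ending at i:
i:       1   2   3   4   5   6   7   8   9  10  11  12  13  14
a[i]:   16  19   3  13   5   7  14  22  15   9  16  19  22  25
S:      16  35   3  16   8  15  30  57  45  24  61  80 102 127
Maximum is 127 (e.g. 3 + 13 + 14 + 15 + 16 + 19 + 22 + 25).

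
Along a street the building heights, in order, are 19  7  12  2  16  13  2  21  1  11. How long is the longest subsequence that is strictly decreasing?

Negate each value so 'decreasing' becomes 'increasing', then run patience tails on the negated sequence:
-19 → extends → [-19]
-7 → extends → [-19, -7]
-12 → replaces -7 → [-19, -12]
-2 → extends → [-19, -12, -2]
-16 → replaces -12 → [-19, -16, -2]
-13 → replaces -2 → [-19, -16, -13]
-2 → extends → [-19, -16, -13, -2]
-21 → replaces -19 → [-21, -16, -13, -2]
-1 → extends → [-21, -16, -13, -2, -1]
-11 → replaces -2 → [-21, -16, -13, -11, -1]
Five tails, so the longest strictly decreasing subsequence of the original has length 5.

5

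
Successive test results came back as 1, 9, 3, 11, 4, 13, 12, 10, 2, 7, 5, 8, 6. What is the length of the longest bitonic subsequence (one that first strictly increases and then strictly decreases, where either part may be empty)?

8

inc[i] = longest strictly increasing subsequence ending at i; dec[i] = longest strictly decreasing subsequence starting at i:
i:      1  2  3  4  5  6  7  8  9 10 11 12 13
a[i]:   1  9  3 11  4 13 12 10  2  7  5  8  6
inc:    1  2  2  3  3  4  4  4  2  4  4  5  5
dec:    1  3  2  4  2  5  4  3  1  2  1  2  1
Best peak at i=6 (value 13): inc=4, dec=5, length 4+5−1 = 8.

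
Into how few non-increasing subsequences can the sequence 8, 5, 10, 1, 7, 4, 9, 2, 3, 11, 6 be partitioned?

The minimum number of non-increasing subsequences covering a sequence equals the length of its longest strictly increasing subsequence.
LIS length is 4 (e.g. 5, 7, 9, 11), so 4 piles are needed.

4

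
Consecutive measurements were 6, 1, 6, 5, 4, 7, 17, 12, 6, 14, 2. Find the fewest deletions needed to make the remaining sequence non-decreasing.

6

Fewest deletions = n − (longest non-decreasing subsequence).
Patience tails:
6 → extends → [6]
1 → replaces 6 → [1]
6 → extends → [1, 6]
5 → replaces 6 → [1, 5]
4 → replaces 5 → [1, 4]
7 → extends → [1, 4, 7]
17 → extends → [1, 4, 7, 17]
12 → replaces 17 → [1, 4, 7, 12]
6 → replaces 7 → [1, 4, 6, 12]
14 → extends → [1, 4, 6, 12, 14]
2 → replaces 4 → [1, 2, 6, 12, 14]
Longest non-decreasing subsequence has length 5, so deletions = 11 − 5 = 6.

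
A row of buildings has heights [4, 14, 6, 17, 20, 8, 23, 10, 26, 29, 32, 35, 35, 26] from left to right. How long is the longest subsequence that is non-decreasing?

10

Let dp[i] be the length of the longest such subsequence ending at index i:
i:      1  2  3  4  5  6  7  8  9 10 11 12 13 14
a[i]:   4 14  6 17 20  8 23 10 26 29 32 35 35 26
dp:     1  2  2  3  4  3  5  4  6  7  8  9 10  7
Maximum dp value is 10.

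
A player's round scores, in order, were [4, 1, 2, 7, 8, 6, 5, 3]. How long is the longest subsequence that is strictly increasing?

4

Track the smallest tail for each achievable length (strict):
4 → extends → [4]
1 → replaces 4 → [1]
2 → extends → [1, 2]
7 → extends → [1, 2, 7]
8 → extends → [1, 2, 7, 8]
6 → replaces 7 → [1, 2, 6, 8]
5 → replaces 6 → [1, 2, 5, 8]
3 → replaces 5 → [1, 2, 3, 8]
Four tails, so the longest strictly increasing subsequence has length 4 (e.g. 1, 2, 7, 8).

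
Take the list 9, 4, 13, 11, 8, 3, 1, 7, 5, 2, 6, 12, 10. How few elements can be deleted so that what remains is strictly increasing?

9

Fewest deletions = n − (longest strictly increasing subsequence).
Patience tails:
9 → extends → [9]
4 → replaces 9 → [4]
13 → extends → [4, 13]
11 → replaces 13 → [4, 11]
8 → replaces 11 → [4, 8]
3 → replaces 4 → [3, 8]
1 → replaces 3 → [1, 8]
7 → replaces 8 → [1, 7]
5 → replaces 7 → [1, 5]
2 → replaces 5 → [1, 2]
6 → extends → [1, 2, 6]
12 → extends → [1, 2, 6, 12]
10 → replaces 12 → [1, 2, 6, 10]
Longest strictly increasing subsequence has length 4, so deletions = 13 − 4 = 9.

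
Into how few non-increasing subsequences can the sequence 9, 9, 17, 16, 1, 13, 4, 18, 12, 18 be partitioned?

Place each on the leftmost legal pile:
9 → new pile 1 (tops now [9])
9 → pile 1 (tops now [9])
17 → new pile 2 (tops now [9, 17])
16 → pile 2 (tops now [9, 16])
1 → pile 1 (tops now [1, 16])
13 → pile 2 (tops now [1, 13])
4 → pile 2 (tops now [1, 4])
18 → new pile 3 (tops now [1, 4, 18])
12 → pile 3 (tops now [1, 4, 12])
18 → new pile 4 (tops now [1, 4, 12, 18])
Four piles.

4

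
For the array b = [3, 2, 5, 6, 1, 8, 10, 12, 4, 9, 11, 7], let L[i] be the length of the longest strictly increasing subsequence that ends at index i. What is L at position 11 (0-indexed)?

4

dp[i] = 1 + max{dp[j] : j<i, b[j]<b[i]} (or 1 if no such j):
i:      0  1  2  3  4  5  6  7  8  9 10 11
b[i]:   3  2  5  6  1  8 10 12  4  9 11  7
dp:     1  1  2  3  1  4  5  6  2  5  6  4
At index 11 the value is 4.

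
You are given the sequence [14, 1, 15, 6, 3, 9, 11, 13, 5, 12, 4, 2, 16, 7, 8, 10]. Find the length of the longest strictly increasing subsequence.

6

Track the smallest tail for each achievable length (strict):
14 → extends → [14]
1 → replaces 14 → [1]
15 → extends → [1, 15]
6 → replaces 15 → [1, 6]
3 → replaces 6 → [1, 3]
9 → extends → [1, 3, 9]
11 → extends → [1, 3, 9, 11]
13 → extends → [1, 3, 9, 11, 13]
5 → replaces 9 → [1, 3, 5, 11, 13]
12 → replaces 13 → [1, 3, 5, 11, 12]
4 → replaces 5 → [1, 3, 4, 11, 12]
2 → replaces 3 → [1, 2, 4, 11, 12]
16 → extends → [1, 2, 4, 11, 12, 16]
7 → replaces 11 → [1, 2, 4, 7, 12, 16]
8 → replaces 12 → [1, 2, 4, 7, 8, 16]
10 → replaces 16 → [1, 2, 4, 7, 8, 10]
Six tails, so the longest strictly increasing subsequence has length 6 (e.g. 1, 6, 9, 11, 13, 16).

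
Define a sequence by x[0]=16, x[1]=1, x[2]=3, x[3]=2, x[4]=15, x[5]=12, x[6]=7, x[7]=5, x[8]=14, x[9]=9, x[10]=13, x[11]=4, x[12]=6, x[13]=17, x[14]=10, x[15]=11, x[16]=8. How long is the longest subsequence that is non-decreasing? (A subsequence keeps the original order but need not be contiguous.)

6

Let dp[i] be the length of the longest such subsequence ending at index i:
i:      0  1  2  3  4  5  6  7  8  9 10 11 12 13 14 15 16
x[i]:  16  1  3  2 15 12  7  5 14  9 13  4  6 17 10 11  8
dp:     1  1  2  2  3  3  3  3  4  4  5  3  4  6  5  6  5
Maximum dp value is 6.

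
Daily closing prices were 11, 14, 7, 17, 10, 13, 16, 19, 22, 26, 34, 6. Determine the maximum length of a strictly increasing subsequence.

Let dp[i] be the length of the longest such subsequence ending at index i:
i:      1  2  3  4  5  6  7  8  9 10 11 12
a[i]:  11 14  7 17 10 13 16 19 22 26 34  6
dp:     1  2  1  3  2  3  4  5  6  7  8  1
Maximum dp value is 8.

8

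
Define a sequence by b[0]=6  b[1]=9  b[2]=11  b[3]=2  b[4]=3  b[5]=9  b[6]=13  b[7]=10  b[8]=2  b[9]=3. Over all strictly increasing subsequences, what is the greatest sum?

39

Let S[i] be the best sum of a strictly increasing subsequence ending at i:
i:      0  1  2  3  4  5  6  7  8  9
b[i]:   6  9 11  2  3  9 13 10  2  3
S:      6 15 26  2  5 15 39 25  2  5
Maximum is 39 (e.g. 6 + 9 + 11 + 13).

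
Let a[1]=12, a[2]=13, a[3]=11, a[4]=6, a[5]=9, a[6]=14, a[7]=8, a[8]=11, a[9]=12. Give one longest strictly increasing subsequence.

6, 9, 11, 12

Patience tails give the LIS length; then backtrack through the dp parents:
12 → extends → [12]
13 → extends → [12, 13]
11 → replaces 12 → [11, 13]
6 → replaces 11 → [6, 13]
9 → replaces 13 → [6, 9]
14 → extends → [6, 9, 14]
8 → replaces 9 → [6, 8, 14]
11 → replaces 14 → [6, 8, 11]
12 → extends → [6, 8, 11, 12]
Length 4; one witness is 6, 9, 11, 12.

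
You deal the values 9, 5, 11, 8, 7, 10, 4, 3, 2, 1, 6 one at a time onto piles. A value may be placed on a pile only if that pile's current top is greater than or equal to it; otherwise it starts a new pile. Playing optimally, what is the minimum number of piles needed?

3

Place each on the leftmost legal pile:
9 → new pile 1 (tops now [9])
5 → pile 1 (tops now [5])
11 → new pile 2 (tops now [5, 11])
8 → pile 2 (tops now [5, 8])
7 → pile 2 (tops now [5, 7])
10 → new pile 3 (tops now [5, 7, 10])
4 → pile 1 (tops now [4, 7, 10])
3 → pile 1 (tops now [3, 7, 10])
2 → pile 1 (tops now [2, 7, 10])
1 → pile 1 (tops now [1, 7, 10])
6 → pile 2 (tops now [1, 6, 10])
Three piles.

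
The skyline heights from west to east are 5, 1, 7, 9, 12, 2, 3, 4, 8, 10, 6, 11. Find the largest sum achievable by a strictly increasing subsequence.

42

Let S[i] be the best sum of a strictly increasing subsequence ending at i:
i:      1  2  3  4  5  6  7  8  9 10 11 12
a[i]:   5  1  7  9 12  2  3  4  8 10  6 11
S:      5  1 12 21 33  3  6 10 20 31 16 42
Maximum is 42 (e.g. 5 + 7 + 9 + 10 + 11).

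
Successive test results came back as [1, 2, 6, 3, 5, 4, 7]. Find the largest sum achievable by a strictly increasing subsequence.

18

Let S[i] be the best sum of a strictly increasing subsequence ending at i:
i:      1  2  3  4  5  6  7
a[i]:   1  2  6  3  5  4  7
S:      1  3  9  6 11 10 18
Maximum is 18 (e.g. 1 + 2 + 3 + 5 + 7).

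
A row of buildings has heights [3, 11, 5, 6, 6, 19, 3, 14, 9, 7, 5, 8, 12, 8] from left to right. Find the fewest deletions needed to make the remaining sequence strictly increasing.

8

Fewest deletions = n − (longest strictly increasing subsequence).
i:      1  2  3  4  5  6  7  8  9 10 11 12 13 14
a[i]:   3 11  5  6  6 19  3 14  9  7  5  8 12  8
dp:     1  2  2  3  3  4  1  4  4  4  2  5  6  5
max dp = 6, so deletions = 14 − 6 = 8.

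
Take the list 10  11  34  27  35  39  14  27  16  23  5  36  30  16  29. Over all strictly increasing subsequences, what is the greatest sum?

129

Let S[i] be the best sum of a strictly increasing subsequence ending at i:
i:       1   2   3   4   5   6   7   8   9  10  11  12  13  14  15
a[i]:   10  11  34  27  35  39  14  27  16  23   5  36  30  16  29
S:      10  21  55  48  90 129  35  62  51  74   5 126 104  51 103
Maximum is 129 (e.g. 10 + 11 + 34 + 35 + 39).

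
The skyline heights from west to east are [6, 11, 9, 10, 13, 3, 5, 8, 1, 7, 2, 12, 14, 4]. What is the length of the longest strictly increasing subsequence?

5

Let dp[i] be the length of the longest such subsequence ending at index i:
i:      1  2  3  4  5  6  7  8  9 10 11 12 13 14
a[i]:   6 11  9 10 13  3  5  8  1  7  2 12 14  4
dp:     1  2  2  3  4  1  2  3  1  3  2  4  5  3
Maximum dp value is 5.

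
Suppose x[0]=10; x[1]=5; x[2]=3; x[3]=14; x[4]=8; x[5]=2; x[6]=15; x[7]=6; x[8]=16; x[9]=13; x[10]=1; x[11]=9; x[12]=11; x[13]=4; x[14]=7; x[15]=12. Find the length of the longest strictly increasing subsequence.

5

Track the smallest tail for each achievable length (strict):
10 → extends → [10]
5 → replaces 10 → [5]
3 → replaces 5 → [3]
14 → extends → [3, 14]
8 → replaces 14 → [3, 8]
2 → replaces 3 → [2, 8]
15 → extends → [2, 8, 15]
6 → replaces 8 → [2, 6, 15]
16 → extends → [2, 6, 15, 16]
13 → replaces 15 → [2, 6, 13, 16]
1 → replaces 2 → [1, 6, 13, 16]
9 → replaces 13 → [1, 6, 9, 16]
11 → replaces 16 → [1, 6, 9, 11]
4 → replaces 6 → [1, 4, 9, 11]
7 → replaces 9 → [1, 4, 7, 11]
12 → extends → [1, 4, 7, 11, 12]
Five tails, so the longest strictly increasing subsequence has length 5 (e.g. 5, 8, 9, 11, 12).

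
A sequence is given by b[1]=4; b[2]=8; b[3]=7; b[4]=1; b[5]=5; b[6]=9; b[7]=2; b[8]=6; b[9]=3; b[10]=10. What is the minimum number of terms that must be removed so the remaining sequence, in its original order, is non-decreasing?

Fewest deletions = n − (longest non-decreasing subsequence).
i:      1  2  3  4  5  6  7  8  9 10
b[i]:   4  8  7  1  5  9  2  6  3 10
dp:     1  2  2  1  2  3  2  3  3  4
max dp = 4, so deletions = 10 − 4 = 6.

6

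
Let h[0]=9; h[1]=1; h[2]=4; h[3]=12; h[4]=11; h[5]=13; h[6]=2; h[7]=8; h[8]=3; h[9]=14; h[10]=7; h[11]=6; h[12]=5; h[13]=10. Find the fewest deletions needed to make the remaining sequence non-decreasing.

Fewest deletions = n − (longest non-decreasing subsequence).
i:      0  1  2  3  4  5  6  7  8  9 10 11 12 13
h[i]:   9  1  4 12 11 13  2  8  3 14  7  6  5 10
dp:     1  1  2  3  3  4  2  3  3  5  4  4  4  5
max dp = 5, so deletions = 14 − 5 = 9.

9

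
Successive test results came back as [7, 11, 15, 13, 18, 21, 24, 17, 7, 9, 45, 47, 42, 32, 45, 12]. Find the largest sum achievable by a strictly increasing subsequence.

Let S[i] be the best sum of a strictly increasing subsequence ending at i:
i:       1   2   3   4   5   6   7   8   9  10  11  12  13  14  15  16
a[i]:    7  11  15  13  18  21  24  17   7   9  45  47  42  32  45  12
S:       7  18  33  31  51  72  96  50   7  16 141 188 138 128 183  30
Maximum is 188 (e.g. 7 + 11 + 15 + 18 + 21 + 24 + 45 + 47).

188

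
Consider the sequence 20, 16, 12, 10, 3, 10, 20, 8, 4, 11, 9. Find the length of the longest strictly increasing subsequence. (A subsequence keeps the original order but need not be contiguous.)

Let dp[i] be the length of the longest such subsequence ending at index i:
i:      1  2  3  4  5  6  7  8  9 10 11
a[i]:  20 16 12 10  3 10 20  8  4 11  9
dp:     1  1  1  1  1  2  3  2  2  3  3
Maximum dp value is 3.

3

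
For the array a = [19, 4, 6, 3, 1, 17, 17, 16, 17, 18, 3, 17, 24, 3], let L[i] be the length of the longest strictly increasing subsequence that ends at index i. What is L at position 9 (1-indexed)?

dp[i] = 1 + max{dp[j] : j<i, a[j]<a[i]} (or 1 if no such j):
i:      1  2  3  4  5  6  7  8  9 10 11 12 13 14
a[i]:  19  4  6  3  1 17 17 16 17 18  3 17 24  3
dp:     1  1  2  1  1  3  3  3  4  5  2  4  6  2
At index 9 the value is 4.

4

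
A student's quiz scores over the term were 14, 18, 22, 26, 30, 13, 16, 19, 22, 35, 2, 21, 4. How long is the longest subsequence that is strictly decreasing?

Negate each value so 'decreasing' becomes 'increasing', then run patience tails on the negated sequence:
-14 → extends → [-14]
-18 → replaces -14 → [-18]
-22 → replaces -18 → [-22]
-26 → replaces -22 → [-26]
-30 → replaces -26 → [-30]
-13 → extends → [-30, -13]
-16 → replaces -13 → [-30, -16]
-19 → replaces -16 → [-30, -19]
-22 → replaces -19 → [-30, -22]
-35 → replaces -30 → [-35, -22]
-2 → extends → [-35, -22, -2]
-21 → replaces -2 → [-35, -22, -21]
-4 → extends → [-35, -22, -21, -4]
Four tails, so the longest strictly decreasing subsequence of the original has length 4.

4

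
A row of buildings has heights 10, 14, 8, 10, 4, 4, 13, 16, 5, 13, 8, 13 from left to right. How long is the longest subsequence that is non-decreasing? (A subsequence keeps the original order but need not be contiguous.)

Let dp[i] be the length of the longest such subsequence ending at index i:
i:      1  2  3  4  5  6  7  8  9 10 11 12
a[i]:  10 14  8 10  4  4 13 16  5 13  8 13
dp:     1  2  1  2  1  2  3  4  3  4  4  5
Maximum dp value is 5.

5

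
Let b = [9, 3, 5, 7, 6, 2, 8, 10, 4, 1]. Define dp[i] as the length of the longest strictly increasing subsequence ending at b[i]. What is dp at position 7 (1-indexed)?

4

dp[i] = 1 + max{dp[j] : j<i, b[j]<b[i]} (or 1 if no such j):
i:      1  2  3  4  5  6  7  8  9 10
b[i]:   9  3  5  7  6  2  8 10  4  1
dp:     1  1  2  3  3  1  4  5  2  1
At index 7 the value is 4.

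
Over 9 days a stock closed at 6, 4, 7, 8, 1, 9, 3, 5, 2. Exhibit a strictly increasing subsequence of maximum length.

Patience tails give the LIS length; then backtrack through the dp parents:
6 → extends → [6]
4 → replaces 6 → [4]
7 → extends → [4, 7]
8 → extends → [4, 7, 8]
1 → replaces 4 → [1, 7, 8]
9 → extends → [1, 7, 8, 9]
3 → replaces 7 → [1, 3, 8, 9]
5 → replaces 8 → [1, 3, 5, 9]
2 → replaces 3 → [1, 2, 5, 9]
Length 4; one witness is 6, 7, 8, 9.

6, 7, 8, 9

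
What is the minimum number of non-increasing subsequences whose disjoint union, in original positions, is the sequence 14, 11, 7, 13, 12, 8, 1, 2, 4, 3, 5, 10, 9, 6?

The minimum number of non-increasing subsequences covering a sequence equals the length of its longest strictly increasing subsequence.
LIS length is 5 (e.g. 1, 2, 4, 5, 10), so 5 piles are needed.

5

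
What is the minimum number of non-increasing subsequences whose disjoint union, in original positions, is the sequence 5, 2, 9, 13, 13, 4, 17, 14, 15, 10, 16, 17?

7

The minimum number of non-increasing subsequences covering a sequence equals the length of its longest strictly increasing subsequence.
LIS length is 7 (e.g. 5, 9, 13, 14, 15, 16, 17), so 7 piles are needed.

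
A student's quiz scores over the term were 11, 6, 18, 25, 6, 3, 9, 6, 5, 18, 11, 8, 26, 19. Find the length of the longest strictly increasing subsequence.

Track the smallest tail for each achievable length (strict):
11 → extends → [11]
6 → replaces 11 → [6]
18 → extends → [6, 18]
25 → extends → [6, 18, 25]
6 → already a tail → [6, 18, 25]
3 → replaces 6 → [3, 18, 25]
9 → replaces 18 → [3, 9, 25]
6 → replaces 9 → [3, 6, 25]
5 → replaces 6 → [3, 5, 25]
18 → replaces 25 → [3, 5, 18]
11 → replaces 18 → [3, 5, 11]
8 → replaces 11 → [3, 5, 8]
26 → extends → [3, 5, 8, 26]
19 → replaces 26 → [3, 5, 8, 19]
Four tails, so the longest strictly increasing subsequence has length 4 (e.g. 11, 18, 25, 26).

4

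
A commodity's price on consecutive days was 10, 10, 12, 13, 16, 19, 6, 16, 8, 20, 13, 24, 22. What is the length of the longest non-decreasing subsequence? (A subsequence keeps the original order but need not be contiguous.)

8

Let dp[i] be the length of the longest such subsequence ending at index i:
i:      1  2  3  4  5  6  7  8  9 10 11 12 13
a[i]:  10 10 12 13 16 19  6 16  8 20 13 24 22
dp:     1  2  3  4  5  6  1  6  2  7  5  8  8
Maximum dp value is 8.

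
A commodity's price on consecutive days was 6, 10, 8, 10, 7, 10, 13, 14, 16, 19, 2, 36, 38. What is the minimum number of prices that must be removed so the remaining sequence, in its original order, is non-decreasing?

Fewest deletions = n − (longest non-decreasing subsequence).
Patience tails:
6 → extends → [6]
10 → extends → [6, 10]
8 → replaces 10 → [6, 8]
10 → extends → [6, 8, 10]
7 → replaces 8 → [6, 7, 10]
10 → extends → [6, 7, 10, 10]
13 → extends → [6, 7, 10, 10, 13]
14 → extends → [6, 7, 10, 10, 13, 14]
16 → extends → [6, 7, 10, 10, 13, 14, 16]
19 → extends → [6, 7, 10, 10, 13, 14, 16, 19]
2 → replaces 6 → [2, 7, 10, 10, 13, 14, 16, 19]
36 → extends → [2, 7, 10, 10, 13, 14, 16, 19, 36]
38 → extends → [2, 7, 10, 10, 13, 14, 16, 19, 36, 38]
Longest non-decreasing subsequence has length 10, so deletions = 13 − 10 = 3.

3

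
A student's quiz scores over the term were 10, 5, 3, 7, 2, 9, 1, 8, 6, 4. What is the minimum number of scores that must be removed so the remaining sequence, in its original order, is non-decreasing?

Fewest deletions = n − (longest non-decreasing subsequence).
Patience tails:
10 → extends → [10]
5 → replaces 10 → [5]
3 → replaces 5 → [3]
7 → extends → [3, 7]
2 → replaces 3 → [2, 7]
9 → extends → [2, 7, 9]
1 → replaces 2 → [1, 7, 9]
8 → replaces 9 → [1, 7, 8]
6 → replaces 7 → [1, 6, 8]
4 → replaces 6 → [1, 4, 8]
Longest non-decreasing subsequence has length 3, so deletions = 10 − 3 = 7.

7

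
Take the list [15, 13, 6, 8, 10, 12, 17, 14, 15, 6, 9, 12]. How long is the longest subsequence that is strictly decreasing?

Negate each value so 'decreasing' becomes 'increasing', then run patience tails on the negated sequence:
-15 → extends → [-15]
-13 → extends → [-15, -13]
-6 → extends → [-15, -13, -6]
-8 → replaces -6 → [-15, -13, -8]
-10 → replaces -8 → [-15, -13, -10]
-12 → replaces -10 → [-15, -13, -12]
-17 → replaces -15 → [-17, -13, -12]
-14 → replaces -13 → [-17, -14, -12]
-15 → replaces -14 → [-17, -15, -12]
-6 → extends → [-17, -15, -12, -6]
-9 → replaces -6 → [-17, -15, -12, -9]
-12 → already a tail → [-17, -15, -12, -9]
Four tails, so the longest strictly decreasing subsequence of the original has length 4.

4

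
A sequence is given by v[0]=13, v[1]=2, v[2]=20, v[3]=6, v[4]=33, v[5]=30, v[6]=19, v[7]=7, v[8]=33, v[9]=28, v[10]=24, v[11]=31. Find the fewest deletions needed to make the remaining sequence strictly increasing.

7

Fewest deletions = n − (longest strictly increasing subsequence).
Patience tails:
13 → extends → [13]
2 → replaces 13 → [2]
20 → extends → [2, 20]
6 → replaces 20 → [2, 6]
33 → extends → [2, 6, 33]
30 → replaces 33 → [2, 6, 30]
19 → replaces 30 → [2, 6, 19]
7 → replaces 19 → [2, 6, 7]
33 → extends → [2, 6, 7, 33]
28 → replaces 33 → [2, 6, 7, 28]
24 → replaces 28 → [2, 6, 7, 24]
31 → extends → [2, 6, 7, 24, 31]
Longest strictly increasing subsequence has length 5, so deletions = 12 − 5 = 7.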